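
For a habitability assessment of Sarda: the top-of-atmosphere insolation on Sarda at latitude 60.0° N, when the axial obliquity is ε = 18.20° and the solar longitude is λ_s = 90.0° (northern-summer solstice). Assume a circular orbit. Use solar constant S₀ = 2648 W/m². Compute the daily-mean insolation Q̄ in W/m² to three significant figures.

Solar declination: sin δ = sin ε · sin λ_s = sin 18.20° × sin 90.0° = 0.31233, so δ = +18.200°.
cos H₀ = −tan(+60.0°) tan(+18.200°) = -0.5695, H₀ = 2.1767 rad.
Bracket: H₀ sin φ sin δ + cos φ cos δ sin H₀ = 2.1767×0.86603×0.31233 + 0.50000×0.94997×0.82201 = 0.588769 + 0.390442 = 0.979211.
Q̄ = (S₀/π) × [bracket] = (2648/π) × 0.979211 = 825.4 W/m².

Q̄ ≈ 825 W/m²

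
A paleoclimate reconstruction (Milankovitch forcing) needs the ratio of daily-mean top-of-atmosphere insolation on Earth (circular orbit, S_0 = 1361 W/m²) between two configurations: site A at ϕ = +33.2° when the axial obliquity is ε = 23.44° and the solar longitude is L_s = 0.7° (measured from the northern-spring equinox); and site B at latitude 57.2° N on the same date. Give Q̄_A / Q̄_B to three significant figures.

— Configuration A (ϕ=+33.2°):
Solar declination: sin δ = sin ε · sin L_s = sin 23.44° × sin 0.7° = 0.00486, so δ = +0.278°.
cos h₀ = −tan(+33.2°) tan(+0.278°) = -0.0032, h₀ = 1.5740 rad.
Bracket: h₀ sin ϕ sin δ + cos ϕ cos δ sin h₀ = 1.5740×0.54756×0.00486 + 0.83676×0.99999×0.99999 = 0.004189 + 0.836743 = 0.840932.
Q̄ = (S_0/π) × [bracket] = (1361/π) × 0.840932 = 364.31 W/m².
— Configuration B (ϕ=+57.2°):
cos h₀ = −tan(+57.2°) tan(+0.278°) = -0.0075, h₀ = 1.5783 rad.
Bracket: h₀ sin ϕ sin δ + cos ϕ cos δ sin h₀ = 1.5783×0.84057×0.00486 + 0.54171×0.99999×0.99997 = 0.006448 + 0.541688 = 0.548136.
Q̄ = (S_0/π) × [bracket] = (1361/π) × 0.548136 = 237.46 W/m².
Ratio Q̄_A / Q̄_B = 364.31 / 237.46 = 1.534.

Q̄_A / Q̄_B ≈ 1.53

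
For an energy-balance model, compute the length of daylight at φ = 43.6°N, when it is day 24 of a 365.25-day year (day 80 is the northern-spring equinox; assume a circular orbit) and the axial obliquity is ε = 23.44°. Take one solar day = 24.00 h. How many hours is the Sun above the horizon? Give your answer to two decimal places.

9.44 h

Solar longitude: λ_s = 360° × (24 − 80)/365.25 = -55.195°, i.e. -55.195° + 360° = 304.805°.
sin δ = sin 23.44° × sin 304.805° = -0.32662, so δ = -19.064°.
cos H₀ = −tan φ · tan δ = −tan(+43.6°) × tan(-19.064°) = 0.3291, so H₀ = 1.2355 rad = 70.79°.
Daylight = 2H₀/(2π) × 24.00 h = (1.2355/π) × 24.00 = 9.44 h.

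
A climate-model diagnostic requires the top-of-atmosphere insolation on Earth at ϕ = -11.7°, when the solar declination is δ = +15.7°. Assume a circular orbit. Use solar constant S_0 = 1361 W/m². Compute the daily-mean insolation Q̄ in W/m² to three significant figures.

cos h₀ = −tan(-11.7°) tan(+15.700°) = 0.0582, h₀ = 1.5126 rad.
Bracket: h₀ sin ϕ sin δ + cos ϕ cos δ sin h₀ = 1.5126×-0.20279×0.27060 + 0.97922×0.96269×0.99830 = -0.083004 + 0.941083 = 0.858079.
Q̄ = (S_0/π) × [bracket] = (1361/π) × 0.858079 = 371.7 W/m².

Q̄ ≈ 372 W/m²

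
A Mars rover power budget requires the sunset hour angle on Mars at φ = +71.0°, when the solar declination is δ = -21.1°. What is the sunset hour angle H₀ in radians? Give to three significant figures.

cos H₀ = −tan φ · tan δ = 1.1206 ≥ 1, so the Sun never rises (polar night) and H₀ = 0.

H₀ = 0.00 rad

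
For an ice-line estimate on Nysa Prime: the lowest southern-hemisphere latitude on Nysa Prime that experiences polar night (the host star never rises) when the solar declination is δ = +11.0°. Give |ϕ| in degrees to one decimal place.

Polar night requires cos h₀ = −tan ϕ tan δ ≥ 1, i.e. tan ϕ tan δ ≤ −1.
The boundary is |tan ϕ| · |tan δ| = 1, so |ϕ| = 90° − |δ| = 90° − 11.0° = 79.0° in the southern hemisphere.

|ϕ| = 79.0°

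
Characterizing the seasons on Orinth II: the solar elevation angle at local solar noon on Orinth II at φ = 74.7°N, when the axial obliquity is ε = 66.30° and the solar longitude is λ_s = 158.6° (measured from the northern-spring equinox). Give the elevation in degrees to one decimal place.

Solar declination: sin δ = sin ε · sin λ_s = sin 66.30° × sin 158.6° = 0.33410, so δ = +19.518°.
At local noon the hour angle is zero, so the zenith angle equals |φ − δ| = |+74.7° − (+19.518°)| = 55.182°.
Elevation = 90° − 55.182° = 34.8°.

34.8°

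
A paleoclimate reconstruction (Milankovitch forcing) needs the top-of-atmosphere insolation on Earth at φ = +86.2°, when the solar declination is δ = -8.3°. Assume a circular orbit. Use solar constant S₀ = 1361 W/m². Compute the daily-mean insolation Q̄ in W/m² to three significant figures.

Q̄ ≈ 0.00 W/m²

cos H₀ = −tan(+86.2°) tan(-8.300°) = 2.1964 ≥ 1 ⇒ polar night, H₀ = 0 and Q̄ = 0.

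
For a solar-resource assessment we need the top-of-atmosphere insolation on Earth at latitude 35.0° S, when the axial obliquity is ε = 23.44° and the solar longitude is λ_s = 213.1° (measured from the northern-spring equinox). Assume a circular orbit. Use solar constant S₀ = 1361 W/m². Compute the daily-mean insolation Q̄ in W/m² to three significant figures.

Q̄ ≈ 435 W/m²

Solar declination: sin δ = sin ε · sin λ_s = sin 23.44° × sin 213.1° = -0.21723, so δ = -12.547°.
cos H₀ = −tan(-35.0°) tan(-12.547°) = -0.1558, H₀ = 1.7273 rad.
Bracket: H₀ sin φ sin δ + cos φ cos δ sin H₀ = 1.7273×-0.57358×-0.21723 + 0.81915×0.97612×0.98778 = 0.215219 + 0.789818 = 1.005037.
Q̄ = (S₀/π) × [bracket] = (1361/π) × 1.005037 = 435.4 W/m².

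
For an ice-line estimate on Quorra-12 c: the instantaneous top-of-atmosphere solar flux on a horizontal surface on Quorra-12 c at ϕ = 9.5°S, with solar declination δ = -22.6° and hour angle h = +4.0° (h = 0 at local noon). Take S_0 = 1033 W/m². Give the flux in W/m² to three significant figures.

cos θ_z = sin ϕ sin δ + cos ϕ cos δ cos h = 0.063427 + 0.908331 = 0.971758.
Flux = S_0 · cos θ_z = 1033 × 0.971758 = 1004 W/m².

1.00e+03 W/m²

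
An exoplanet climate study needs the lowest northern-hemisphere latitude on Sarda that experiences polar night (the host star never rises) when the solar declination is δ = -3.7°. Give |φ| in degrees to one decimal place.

|φ| = 86.3°

Polar night requires cos H₀ = −tan φ tan δ ≥ 1, i.e. tan φ tan δ ≤ −1.
The boundary is |tan φ| · |tan δ| = 1, so |φ| = 90° − |δ| = 90° − 3.7° = 86.3° in the northern hemisphere.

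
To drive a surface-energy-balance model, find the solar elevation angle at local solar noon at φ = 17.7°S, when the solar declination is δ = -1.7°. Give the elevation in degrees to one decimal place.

At local noon the hour angle is zero, so the zenith angle equals |φ − δ| = |-17.7° − (-1.700°)| = 16.000°.
Elevation = 90° − 16.000° = 74.0°.

74.0°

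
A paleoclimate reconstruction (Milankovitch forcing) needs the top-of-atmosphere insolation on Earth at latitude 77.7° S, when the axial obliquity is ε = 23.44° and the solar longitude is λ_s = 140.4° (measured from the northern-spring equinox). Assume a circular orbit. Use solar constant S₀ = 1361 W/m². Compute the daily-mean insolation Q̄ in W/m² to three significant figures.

Solar declination: sin δ = sin ε · sin λ_s = sin 23.44° × sin 140.4° = 0.25356, so δ = +14.688°.
cos H₀ = −tan(-77.7°) tan(+14.688°) = 1.2022 ≥ 1 ⇒ polar night, H₀ = 0 and Q̄ = 0.

Q̄ ≈ 0.00 W/m²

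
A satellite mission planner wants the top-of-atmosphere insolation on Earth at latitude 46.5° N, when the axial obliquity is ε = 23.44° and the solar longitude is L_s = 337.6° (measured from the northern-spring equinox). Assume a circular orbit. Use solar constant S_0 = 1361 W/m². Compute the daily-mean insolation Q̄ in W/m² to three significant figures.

Solar declination: sin δ = sin ε · sin L_s = sin 23.44° × sin 337.6° = -0.15159, so δ = -8.719°.
cos h₀ = −tan(+46.5°) tan(-8.719°) = 0.1616, h₀ = 1.4085 rad.
Bracket: h₀ sin ϕ sin δ + cos ϕ cos δ sin h₀ = 1.4085×0.72537×-0.15159 + 0.68835×0.98844×0.98686 = -0.154877 + 0.671452 = 0.516575.
Q̄ = (S_0/π) × [bracket] = (1361/π) × 0.516575 = 223.8 W/m².

Q̄ ≈ 224 W/m²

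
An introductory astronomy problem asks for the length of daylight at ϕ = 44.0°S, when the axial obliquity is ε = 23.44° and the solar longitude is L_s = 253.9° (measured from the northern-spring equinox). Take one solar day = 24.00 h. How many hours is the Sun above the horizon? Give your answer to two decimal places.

15.14 h

Solar declination: sin δ = sin ε · sin L_s = sin 23.44° × sin 253.9° = -0.38219, so δ = -22.469°.
cos h₀ = −tan ϕ · tan δ = −tan(-44.0°) × tan(-22.469°) = -0.3994, so h₀ = 1.9817 rad = 113.54°.
Daylight = 2h₀/(2π) × 24.00 h = (1.9817/π) × 24.00 = 15.14 h.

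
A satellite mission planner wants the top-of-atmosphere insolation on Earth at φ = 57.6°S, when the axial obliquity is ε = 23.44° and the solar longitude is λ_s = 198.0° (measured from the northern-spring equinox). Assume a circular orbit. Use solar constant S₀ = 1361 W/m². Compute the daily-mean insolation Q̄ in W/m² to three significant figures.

Solar declination: sin δ = sin ε · sin λ_s = sin 23.44° × sin 198.0° = -0.12292, so δ = -7.061°.
cos H₀ = −tan(-57.6°) tan(-7.061°) = -0.1952, H₀ = 1.7672 rad.
Bracket: H₀ sin φ sin δ + cos φ cos δ sin H₀ = 1.7672×-0.84433×-0.12292 + 0.53583×0.99242×0.98077 = 0.183409 + 0.521543 = 0.704952.
Q̄ = (S₀/π) × [bracket] = (1361/π) × 0.704952 = 305.4 W/m².

Q̄ ≈ 305 W/m²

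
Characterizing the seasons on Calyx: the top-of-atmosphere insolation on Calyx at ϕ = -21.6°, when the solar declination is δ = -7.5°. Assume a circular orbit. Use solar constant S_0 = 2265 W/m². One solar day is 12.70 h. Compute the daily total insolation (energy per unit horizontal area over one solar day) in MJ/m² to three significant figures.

32.9 MJ/m²

cos h₀ = −tan(-21.6°) tan(-7.500°) = -0.0521, h₀ = 1.6229 rad.
Bracket: h₀ sin ϕ sin δ + cos ϕ cos δ sin h₀ = 1.6229×-0.36812×-0.13053 + 0.92978×0.99144×0.99864 = 0.077981 + 0.920567 = 0.998548.
Q̄ = (S_0/π) × [bracket] = (2265/π) × 0.998548 = 719.93 W/m².
Daily total = Q̄ × 12.70 h × 3600 s/h = 719.93 × 12.70 × 3600 / 10⁶ = 32.92 MJ/m².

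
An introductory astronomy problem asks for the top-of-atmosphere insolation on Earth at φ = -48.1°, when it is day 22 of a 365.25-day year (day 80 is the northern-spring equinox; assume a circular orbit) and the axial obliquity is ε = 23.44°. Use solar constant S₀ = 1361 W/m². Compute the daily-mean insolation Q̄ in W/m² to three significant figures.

Q̄ ≈ 464 W/m²

Solar longitude: λ_s = 360° × (22 − 80)/365.25 = -57.166°, i.e. -57.166° + 360° = 302.834°.
sin δ = sin 23.44° × sin 302.834° = -0.33424, so δ = -19.526°.
cos H₀ = −tan(-48.1°) tan(-19.526°) = -0.3952, H₀ = 1.9771 rad.
Bracket: H₀ sin φ sin δ + cos φ cos δ sin H₀ = 1.9771×-0.74431×-0.33424 + 0.66783×0.94249×0.91857 = 0.491859 + 0.578169 = 1.070028.
Q̄ = (S₀/π) × [bracket] = (1361/π) × 1.070028 = 463.6 W/m².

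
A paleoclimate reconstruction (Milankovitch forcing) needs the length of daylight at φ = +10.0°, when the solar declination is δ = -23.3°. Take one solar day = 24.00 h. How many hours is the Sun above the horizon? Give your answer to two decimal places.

11.42 h

cos H₀ = −tan φ · tan δ = −tan(+10.0°) × tan(-23.300°) = 0.0759, so H₀ = 1.4948 rad = 85.64°.
Daylight = 2H₀/(2π) × 24.00 h = (1.4948/π) × 24.00 = 11.42 h.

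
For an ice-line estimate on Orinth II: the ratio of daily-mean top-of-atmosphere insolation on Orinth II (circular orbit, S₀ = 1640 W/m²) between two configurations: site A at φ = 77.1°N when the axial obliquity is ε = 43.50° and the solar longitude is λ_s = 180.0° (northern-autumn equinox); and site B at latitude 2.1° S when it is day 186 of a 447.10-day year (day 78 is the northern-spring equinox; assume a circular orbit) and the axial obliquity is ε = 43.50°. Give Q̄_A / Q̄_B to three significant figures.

Q̄_A / Q̄_B ≈ 0.325

— Configuration A (φ=+77.1°):
Solar declination: sin δ = sin ε · sin λ_s = sin 43.50° × sin 180.0° = 0.00000, so δ = +0.000°.
cos H₀ = −tan(+77.1°) tan(+0.000°) = -0.0000, H₀ = 1.5708 rad.
Bracket: H₀ sin φ sin δ + cos φ cos δ sin H₀ = 1.5708×0.97476×0.00000 + 0.22325×1.00000×1.00000 = 0.000000 + 0.223250 = 0.223250.
Q̄ = (S₀/π) × [bracket] = (1640/π) × 0.223250 = 116.54 W/m².
— Configuration B (φ=-2.1°):
Solar longitude: λ_s = 360° × (186 − 78)/447.10 = 86.960°.
sin δ = sin 43.50° × sin 86.960° = 0.68739, so δ = +43.424°.
cos H₀ = −tan(-2.1°) tan(+43.424°) = 0.0347, H₀ = 1.5361 rad.
Bracket: H₀ sin φ sin δ + cos φ cos δ sin H₀ = 1.5361×-0.03664×0.68739 + 0.99933×0.72629×0.99940 = -0.038688 + 0.725368 = 0.686680.
Q̄ = (S₀/π) × [bracket] = (1640/π) × 0.686680 = 358.47 W/m².
Ratio Q̄_A / Q̄_B = 116.54 / 358.47 = 0.3251.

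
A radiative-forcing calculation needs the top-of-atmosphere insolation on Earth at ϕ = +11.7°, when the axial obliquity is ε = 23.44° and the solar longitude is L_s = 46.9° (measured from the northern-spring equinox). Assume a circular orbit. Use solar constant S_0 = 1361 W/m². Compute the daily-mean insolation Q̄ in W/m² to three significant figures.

Solar declination: sin δ = sin ε · sin L_s = sin 23.44° × sin 46.9° = 0.29045, so δ = +16.885°.
cos h₀ = −tan(+11.7°) tan(+16.885°) = -0.0629, h₀ = 1.6337 rad.
Bracket: h₀ sin ϕ sin δ + cos ϕ cos δ sin h₀ = 1.6337×0.20279×0.29045 + 0.97922×0.95689×0.99802 = 0.096226 + 0.935151 = 1.031377.
Q̄ = (S_0/π) × [bracket] = (1361/π) × 1.031377 = 446.8 W/m².

Q̄ ≈ 447 W/m²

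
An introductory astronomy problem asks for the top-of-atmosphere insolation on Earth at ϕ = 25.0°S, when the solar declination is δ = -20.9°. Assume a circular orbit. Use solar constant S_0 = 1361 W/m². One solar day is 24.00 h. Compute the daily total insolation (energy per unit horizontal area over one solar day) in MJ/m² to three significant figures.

41.1 MJ/m²

cos h₀ = −tan(-25.0°) tan(-20.900°) = -0.1781, h₀ = 1.7498 rad.
Bracket: h₀ sin ϕ sin δ + cos ϕ cos δ sin h₀ = 1.7498×-0.42262×-0.35674 + 0.90631×0.93420×0.98402 = 0.263809 + 0.833145 = 1.096954.
Q̄ = (S_0/π) × [bracket] = (1361/π) × 1.096954 = 475.22 W/m².
Daily total = Q̄ × 24.00 h × 3600 s/h = 475.22 × 24.00 × 3600 / 10⁶ = 41.06 MJ/m².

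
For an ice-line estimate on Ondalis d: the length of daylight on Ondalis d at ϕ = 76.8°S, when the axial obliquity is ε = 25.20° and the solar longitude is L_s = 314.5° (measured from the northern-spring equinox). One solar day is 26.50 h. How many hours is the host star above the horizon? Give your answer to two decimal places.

Solar declination: sin δ = sin ε · sin L_s = sin 25.20° × sin 314.5° = -0.30369, so δ = -17.679°.
Sunrise equation: cos h₀ = −tan ϕ · tan δ = -1.3590 ≤ −1, so the host star never sets (polar day) and h₀ = π.
Daylight = 2h₀/(2π) × 26.50 h = (3.1416/π) × 26.50 = 26.50 h.

26.50 h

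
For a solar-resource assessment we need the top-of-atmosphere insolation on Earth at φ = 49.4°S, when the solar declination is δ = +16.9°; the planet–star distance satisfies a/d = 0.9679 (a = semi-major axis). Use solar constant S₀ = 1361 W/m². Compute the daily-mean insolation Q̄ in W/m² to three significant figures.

cos H₀ = −tan(-49.4°) tan(+16.900°) = 0.3545, H₀ = 1.2084 rad.
Bracket: H₀ sin φ sin δ + cos φ cos δ sin H₀ = 1.2084×-0.75927×0.29070 + 0.65077×0.95681×0.93506 = -0.266718 + 0.582227 = 0.315509.
Inverse-square distance factor (a/d)² = 0.9679² = 0.936830.
Q̄ = (S₀/π) × 0.936830 × [bracket] = (1361/π) × 0.936830 × 0.315509 = 128.1 W/m².

Q̄ ≈ 128 W/m²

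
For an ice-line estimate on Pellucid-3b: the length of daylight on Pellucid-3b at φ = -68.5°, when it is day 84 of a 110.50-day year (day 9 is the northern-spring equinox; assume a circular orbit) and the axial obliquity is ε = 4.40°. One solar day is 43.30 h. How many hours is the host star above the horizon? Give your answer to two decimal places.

24.09 h

Solar longitude: λ_s = 360° × (84 − 9)/110.50 = 244.344°.
sin δ = sin 4.40° × sin 244.344° = -0.06916, so δ = -3.965°.
cos H₀ = −tan φ · tan δ = −tan(-68.5°) × tan(-3.965°) = -0.1760, so H₀ = 1.7477 rad = 100.14°.
Daylight = 2H₀/(2π) × 43.30 h = (1.7477/π) × 43.30 = 24.09 h.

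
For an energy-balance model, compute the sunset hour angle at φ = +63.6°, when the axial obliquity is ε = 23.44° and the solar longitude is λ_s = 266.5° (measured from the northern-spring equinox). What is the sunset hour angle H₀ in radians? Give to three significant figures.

H₀ = 0.513 rad

Solar declination: sin δ = sin ε · sin λ_s = sin 23.44° × sin 266.5° = -0.39705, so δ = -23.394°.
cos H₀ = −tan φ · tan δ = −tan(+63.6°) × tan(-23.394°) = 0.8715, so H₀ = 0.5126 rad = 29.37°.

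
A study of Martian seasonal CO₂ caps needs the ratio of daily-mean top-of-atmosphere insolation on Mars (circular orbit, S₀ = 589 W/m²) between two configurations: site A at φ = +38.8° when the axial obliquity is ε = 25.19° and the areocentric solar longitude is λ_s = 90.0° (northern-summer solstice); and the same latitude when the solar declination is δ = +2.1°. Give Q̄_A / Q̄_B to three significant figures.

Q̄_A / Q̄_B ≈ 1.44

— Configuration A (φ=+38.8°):
sin δ = sin 25.19° × sin 90.0° = 0.42562, so δ = +25.190°.
cos H₀ = −tan(+38.8°) tan(+25.190°) = -0.3782, H₀ = 1.9586 rad.
Bracket: H₀ sin φ sin δ + cos φ cos δ sin H₀ = 1.9586×0.62660×0.42562 + 0.77934×0.90490×0.92574 = 0.522346 + 0.652855 = 1.175201.
Q̄ = (S₀/π) × [bracket] = (589/π) × 1.175201 = 220.33 W/m².
— Configuration B (φ=+38.8°):
cos H₀ = −tan(+38.8°) tan(+2.100°) = -0.0295, H₀ = 1.6003 rad.
Bracket: H₀ sin φ sin δ + cos φ cos δ sin H₀ = 1.6003×0.62660×0.03664 + 0.77934×0.99933×0.99957 = 0.036741 + 0.778483 = 0.815224.
Q̄ = (S₀/π) × [bracket] = (589/π) × 0.815224 = 152.84 W/m².
Ratio Q̄_A / Q̄_B = 220.33 / 152.84 = 1.442.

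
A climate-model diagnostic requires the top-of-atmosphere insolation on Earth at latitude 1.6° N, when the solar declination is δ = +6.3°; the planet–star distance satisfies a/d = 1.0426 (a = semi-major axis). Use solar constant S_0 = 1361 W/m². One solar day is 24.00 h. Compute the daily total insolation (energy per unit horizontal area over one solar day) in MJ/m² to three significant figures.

cos h₀ = −tan(+1.6°) tan(+6.300°) = -0.0031, h₀ = 1.5739 rad.
Bracket: h₀ sin ϕ sin δ + cos ϕ cos δ sin h₀ = 1.5739×0.02792×0.10973 + 0.99961×0.99396×1.00000 = 0.004822 + 0.993572 = 0.998394.
Inverse-square distance factor (a/d)² = 1.0426² = 1.087015.
Q̄ = (S_0/π) × 1.087015 × [bracket] = (1361/π) × 1.087015 × 0.998394 = 470.16 W/m².
Daily total = Q̄ × 24.00 h × 3600 s/h = 470.16 × 24.00 × 3600 / 10⁶ = 40.62 MJ/m².

40.6 MJ/m²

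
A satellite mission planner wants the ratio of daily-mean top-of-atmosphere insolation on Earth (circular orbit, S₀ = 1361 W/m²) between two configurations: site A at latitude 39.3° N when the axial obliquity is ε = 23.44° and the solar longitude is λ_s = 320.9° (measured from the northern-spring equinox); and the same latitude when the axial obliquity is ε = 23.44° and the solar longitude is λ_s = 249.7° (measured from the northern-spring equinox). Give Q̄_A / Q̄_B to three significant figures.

Q̄_A / Q̄_B ≈ 1.34

— Configuration A (φ=+39.3°):
Solar declination: sin δ = sin ε · sin λ_s = sin 23.44° × sin 320.9° = -0.25088, so δ = -14.529°.
cos H₀ = −tan(+39.3°) tan(-14.529°) = 0.2121, H₀ = 1.3570 rad.
Bracket: H₀ sin φ sin δ + cos φ cos δ sin H₀ = 1.3570×0.63338×-0.25088 + 0.77384×0.96802×0.97724 = -0.215631 + 0.732043 = 0.516412.
Q̄ = (S₀/π) × [bracket] = (1361/π) × 0.516412 = 223.72 W/m².
— Configuration B (φ=+39.3°):
Solar declination: sin δ = sin ε · sin λ_s = sin 23.44° × sin 249.7° = -0.37308, so δ = -21.906°.
cos H₀ = −tan(+39.3°) tan(-21.906°) = 0.3291, H₀ = 1.2354 rad.
Bracket: H₀ sin φ sin δ + cos φ cos δ sin H₀ = 1.2354×0.63338×-0.37308 + 0.77384×0.92780×0.94429 = -0.291927 + 0.677971 = 0.386044.
Q̄ = (S₀/π) × [bracket] = (1361/π) × 0.386044 = 167.24 W/m².
Ratio Q̄_A / Q̄_B = 223.72 / 167.24 = 1.338.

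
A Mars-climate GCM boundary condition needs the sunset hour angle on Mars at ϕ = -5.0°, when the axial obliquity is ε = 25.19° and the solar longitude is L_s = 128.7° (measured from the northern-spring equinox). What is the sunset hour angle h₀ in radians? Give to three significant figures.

Solar declination: sin δ = sin ε · sin L_s = sin 25.19° × sin 128.7° = 0.33217, so δ = +19.400°.
cos h₀ = −tan ϕ · tan δ = −tan(-5.0°) × tan(+19.400°) = 0.0308, so h₀ = 1.5400 rad = 88.23°.

h₀ = 1.54 rad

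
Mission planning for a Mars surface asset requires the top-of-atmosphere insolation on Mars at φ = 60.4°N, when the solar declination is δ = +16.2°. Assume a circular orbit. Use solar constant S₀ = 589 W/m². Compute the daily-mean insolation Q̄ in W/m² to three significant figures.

cos H₀ = −tan(+60.4°) tan(+16.200°) = -0.5114, H₀ = 2.1076 rad.
Bracket: H₀ sin φ sin δ + cos φ cos δ sin H₀ = 2.1076×0.86949×0.27899 + 0.49394×0.96029×0.85933 = 0.511260 + 0.407602 = 0.918862.
Q̄ = (S₀/π) × [bracket] = (589/π) × 0.918862 = 172.3 W/m².

Q̄ ≈ 172 W/m²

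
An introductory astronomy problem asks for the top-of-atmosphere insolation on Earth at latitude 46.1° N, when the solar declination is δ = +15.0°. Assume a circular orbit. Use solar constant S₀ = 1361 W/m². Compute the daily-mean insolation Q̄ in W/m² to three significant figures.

cos H₀ = −tan(+46.1°) tan(+15.000°) = -0.2784, H₀ = 1.8530 rad.
Bracket: H₀ sin φ sin δ + cos φ cos δ sin H₀ = 1.8530×0.72055×0.25882 + 0.69340×0.96593×0.96045 = 0.345571 + 0.643286 = 0.988857.
Q̄ = (S₀/π) × [bracket] = (1361/π) × 0.988857 = 428.4 W/m².

Q̄ ≈ 428 W/m²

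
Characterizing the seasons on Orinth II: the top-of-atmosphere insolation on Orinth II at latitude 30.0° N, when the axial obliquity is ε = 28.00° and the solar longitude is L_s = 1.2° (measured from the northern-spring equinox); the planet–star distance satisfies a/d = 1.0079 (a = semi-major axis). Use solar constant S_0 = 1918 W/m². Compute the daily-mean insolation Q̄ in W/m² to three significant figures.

Solar declination: sin δ = sin ε · sin L_s = sin 28.00° × sin 1.2° = 0.00983, so δ = +0.563°.
cos h₀ = −tan(+30.0°) tan(+0.563°) = -0.0057, h₀ = 1.5765 rad.
Bracket: h₀ sin ϕ sin δ + cos ϕ cos δ sin h₀ = 1.5765×0.50000×0.00983 + 0.86603×0.99995×0.99998 = 0.007748 + 0.865969 = 0.873717.
Inverse-square distance factor (a/d)² = 1.0079² = 1.015862.
Q̄ = (S_0/π) × 1.015862 × [bracket] = (1918/π) × 1.015862 × 0.873717 = 541.9 W/m².

Q̄ ≈ 542 W/m²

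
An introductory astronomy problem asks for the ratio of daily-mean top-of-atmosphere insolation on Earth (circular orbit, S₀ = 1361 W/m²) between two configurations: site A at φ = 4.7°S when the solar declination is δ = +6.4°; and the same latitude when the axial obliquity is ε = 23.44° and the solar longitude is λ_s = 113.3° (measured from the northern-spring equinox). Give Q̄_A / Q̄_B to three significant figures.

Q̄_A / Q̄_B ≈ 1.11

— Configuration A (φ=-4.7°):
cos H₀ = −tan(-4.7°) tan(+6.400°) = 0.0092, H₀ = 1.5616 rad.
Bracket: H₀ sin φ sin δ + cos φ cos δ sin H₀ = 1.5616×-0.08194×0.11147 + 0.99664×0.99377×0.99996 = -0.014263 + 0.990391 = 0.976128.
Q̄ = (S₀/π) × [bracket] = (1361/π) × 0.976128 = 422.88 W/m².
— Configuration B (φ=-4.7°):
Solar declination: sin δ = sin ε · sin λ_s = sin 23.44° × sin 113.3° = 0.36535, so δ = +21.429°.
cos H₀ = −tan(-4.7°) tan(+21.429°) = 0.0323, H₀ = 1.5385 rad.
Bracket: H₀ sin φ sin δ + cos φ cos δ sin H₀ = 1.5385×-0.08194×0.36535 + 0.99664×0.93087×0.99948 = -0.046058 + 0.927260 = 0.881202.
Q̄ = (S₀/π) × [bracket] = (1361/π) × 0.881202 = 381.75 W/m².
Ratio Q̄_A / Q̄_B = 422.88 / 381.75 = 1.108.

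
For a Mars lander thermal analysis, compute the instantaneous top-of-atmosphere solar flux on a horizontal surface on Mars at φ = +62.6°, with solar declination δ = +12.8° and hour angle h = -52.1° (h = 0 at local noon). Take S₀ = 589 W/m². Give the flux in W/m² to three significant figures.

278 W/m²

cos θ_z = sin φ sin δ + cos φ cos δ cos h = 0.196694 + 0.275669 = 0.472363.
Flux = S₀ · cos θ_z = 589 × 0.472363 = 278.2 W/m².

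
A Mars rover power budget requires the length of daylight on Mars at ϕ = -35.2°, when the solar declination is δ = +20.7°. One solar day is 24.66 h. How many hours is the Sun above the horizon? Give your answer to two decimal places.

10.21 h

cos h₀ = −tan ϕ · tan δ = −tan(-35.2°) × tan(+20.700°) = 0.2666, so h₀ = 1.3010 rad = 74.54°.
Daylight = 2h₀/(2π) × 24.66 h = (1.3010/π) × 24.66 = 10.21 h.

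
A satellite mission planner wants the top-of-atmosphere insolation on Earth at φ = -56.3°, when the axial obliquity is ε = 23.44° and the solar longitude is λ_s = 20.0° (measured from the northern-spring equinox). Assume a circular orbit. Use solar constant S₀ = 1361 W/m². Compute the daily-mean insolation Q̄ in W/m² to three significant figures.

Solar declination: sin δ = sin ε · sin λ_s = sin 23.44° × sin 20.0° = 0.13605, so δ = +7.819°.
cos H₀ = −tan(-56.3°) tan(+7.819°) = 0.2059, H₀ = 1.3634 rad.
Bracket: H₀ sin φ sin δ + cos φ cos δ sin H₀ = 1.3634×-0.83195×0.13605 + 0.55484×0.99070×0.97857 = -0.154319 + 0.537900 = 0.383581.
Q̄ = (S₀/π) × [bracket] = (1361/π) × 0.383581 = 166.2 W/m².

Q̄ ≈ 166 W/m²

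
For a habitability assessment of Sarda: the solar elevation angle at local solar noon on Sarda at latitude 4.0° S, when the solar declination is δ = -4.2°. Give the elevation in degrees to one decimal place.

89.8°

At local noon the hour angle is zero, so the zenith angle equals |φ − δ| = |-4.0° − (-4.200°)| = 0.200°.
Elevation = 90° − 0.200° = 89.8°.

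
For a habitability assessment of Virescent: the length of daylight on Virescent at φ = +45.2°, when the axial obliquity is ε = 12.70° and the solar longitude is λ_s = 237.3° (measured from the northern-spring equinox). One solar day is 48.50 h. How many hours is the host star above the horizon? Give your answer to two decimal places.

Solar declination: sin δ = sin ε · sin λ_s = sin 12.70° × sin 237.3° = -0.18500, so δ = -10.661°.
cos H₀ = −tan φ · tan δ = −tan(+45.2°) × tan(-10.661°) = 0.1896, so H₀ = 1.3801 rad = 79.07°.
Daylight = 2H₀/(2π) × 48.50 h = (1.3801/π) × 48.50 = 21.31 h.

21.31 h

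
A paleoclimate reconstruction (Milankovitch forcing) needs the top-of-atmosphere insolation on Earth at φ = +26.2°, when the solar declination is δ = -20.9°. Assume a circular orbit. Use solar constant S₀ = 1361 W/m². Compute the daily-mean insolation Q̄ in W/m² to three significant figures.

Q̄ ≈ 262 W/m²

cos H₀ = −tan(+26.2°) tan(-20.900°) = 0.1879, H₀ = 1.3818 rad.
Bracket: H₀ sin φ sin δ + cos φ cos δ sin H₀ = 1.3818×0.44151×-0.35674 + 0.89726×0.93420×0.98219 = -0.217639 + 0.823292 = 0.605653.
Q̄ = (S₀/π) × [bracket] = (1361/π) × 0.605653 = 262.4 W/m².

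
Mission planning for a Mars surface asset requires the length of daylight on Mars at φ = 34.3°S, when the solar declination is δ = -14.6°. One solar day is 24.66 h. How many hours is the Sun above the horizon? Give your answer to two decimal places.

cos H₀ = −tan φ · tan δ = −tan(-34.3°) × tan(-14.600°) = -0.1777, so H₀ = 1.7494 rad = 100.24°.
Daylight = 2H₀/(2π) × 24.66 h = (1.7494/π) × 24.66 = 13.73 h.

13.73 h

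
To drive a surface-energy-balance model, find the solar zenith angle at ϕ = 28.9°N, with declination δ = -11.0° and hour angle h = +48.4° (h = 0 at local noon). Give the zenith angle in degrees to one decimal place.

cos θ_z = sin ϕ sin δ + cos ϕ cos δ cos h = -0.092215 + 0.570565 = 0.478350.
θ_z = arccos(0.478350) = 61.4°.

θ_z = 61.4°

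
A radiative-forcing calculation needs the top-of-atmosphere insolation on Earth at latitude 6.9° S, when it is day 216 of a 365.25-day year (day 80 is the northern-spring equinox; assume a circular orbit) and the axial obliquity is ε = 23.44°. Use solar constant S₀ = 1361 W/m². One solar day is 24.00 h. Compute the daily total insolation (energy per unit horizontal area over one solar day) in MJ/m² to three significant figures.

33.6 MJ/m²

Solar longitude: λ_s = 360° × (216 − 80)/365.25 = 134.045°.
sin δ = sin 23.44° × sin 134.045° = 0.28593, so δ = +16.614°.
cos H₀ = −tan(-6.9°) tan(+16.614°) = 0.0361, H₀ = 1.5347 rad.
Bracket: H₀ sin φ sin δ + cos φ cos δ sin H₀ = 1.5347×-0.12014×0.28593 + 0.99276×0.95825×0.99935 = -0.052719 + 0.950694 = 0.897975.
Q̄ = (S₀/π) × [bracket] = (1361/π) × 0.897975 = 389.02 W/m².
Daily total = Q̄ × 24.00 h × 3600 s/h = 389.02 × 24.00 × 3600 / 10⁶ = 33.61 MJ/m².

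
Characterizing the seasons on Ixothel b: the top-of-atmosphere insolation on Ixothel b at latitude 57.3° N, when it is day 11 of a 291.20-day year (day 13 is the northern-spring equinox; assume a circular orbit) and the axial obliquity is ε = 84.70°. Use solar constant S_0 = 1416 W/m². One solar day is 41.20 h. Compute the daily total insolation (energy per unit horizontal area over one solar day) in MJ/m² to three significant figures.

32.4 MJ/m²

Solar longitude: L_s = 360° × (11 − 13)/291.20 = -2.473°, i.e. -2.473° + 360° = 357.527°.
sin δ = sin 84.70° × sin 357.527° = -0.04296, so δ = -2.462°.
cos h₀ = −tan(+57.3°) tan(-2.462°) = 0.0670, h₀ = 1.5038 rad.
Bracket: h₀ sin ϕ sin δ + cos ϕ cos δ sin h₀ = 1.5038×0.84151×-0.04296 + 0.54024×0.99908×0.99775 = -0.054364 + 0.538529 = 0.484165.
Q̄ = (S_0/π) × [bracket] = (1416/π) × 0.484165 = 218.23 W/m².
Daily total = Q̄ × 41.20 h × 3600 s/h = 218.23 × 41.20 × 3600 / 10⁶ = 32.37 MJ/m².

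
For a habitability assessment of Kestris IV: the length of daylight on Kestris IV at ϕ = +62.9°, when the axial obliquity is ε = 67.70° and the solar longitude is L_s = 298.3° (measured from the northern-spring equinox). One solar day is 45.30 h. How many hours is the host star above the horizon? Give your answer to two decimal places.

0.00 h

Solar declination: sin δ = sin ε · sin L_s = sin 67.70° × sin 298.3° = -0.81463, so δ = -54.550°.
cos h₀ = −tan ϕ · tan δ = 2.7448 ≥ 1, so the host star never rises (polar night) and h₀ = 0.
Daylight = 2h₀/(2π) × 45.30 h = (0.0000/π) × 45.30 = 0.00 h.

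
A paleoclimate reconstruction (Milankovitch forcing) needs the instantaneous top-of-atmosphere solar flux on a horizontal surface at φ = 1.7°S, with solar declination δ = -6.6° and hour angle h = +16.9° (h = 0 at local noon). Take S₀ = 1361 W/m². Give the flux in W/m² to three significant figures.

1.30e+03 W/m²

cos θ_z = sin φ sin δ + cos φ cos δ cos h = 0.003410 + 0.950054 = 0.953464.
Flux = S₀ · cos θ_z = 1361 × 0.953464 = 1298 W/m².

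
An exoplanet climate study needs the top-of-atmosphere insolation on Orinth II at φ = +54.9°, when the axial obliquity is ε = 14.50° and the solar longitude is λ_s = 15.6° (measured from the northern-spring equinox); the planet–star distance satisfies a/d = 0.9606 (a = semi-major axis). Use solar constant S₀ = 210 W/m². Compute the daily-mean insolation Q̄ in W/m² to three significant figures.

Q̄ ≈ 40.9 W/m²

Solar declination: sin δ = sin ε · sin λ_s = sin 14.50° × sin 15.6° = 0.06733, so δ = +3.861°.
cos H₀ = −tan(+54.9°) tan(+3.861°) = -0.0960, H₀ = 1.6670 rad.
Bracket: H₀ sin φ sin δ + cos φ cos δ sin H₀ = 1.6670×0.81815×0.06733 + 0.57501×0.99773×0.99538 = 0.091828 + 0.571054 = 0.662882.
Inverse-square distance factor (a/d)² = 0.9606² = 0.922752.
Q̄ = (S₀/π) × 0.922752 × [bracket] = (210/π) × 0.922752 × 0.662882 = 40.89 W/m².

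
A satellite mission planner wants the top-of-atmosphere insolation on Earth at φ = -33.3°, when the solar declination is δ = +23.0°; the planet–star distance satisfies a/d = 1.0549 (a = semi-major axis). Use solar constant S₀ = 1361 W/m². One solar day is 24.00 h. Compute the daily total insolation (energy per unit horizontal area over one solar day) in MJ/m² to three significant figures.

19.3 MJ/m²

cos H₀ = −tan(-33.3°) tan(+23.000°) = 0.2788, H₀ = 1.2882 rad.
Bracket: H₀ sin φ sin δ + cos φ cos δ sin H₀ = 1.2882×-0.54902×0.39073 + 0.83581×0.92050×0.96034 = -0.276343 + 0.738850 = 0.462507.
Inverse-square distance factor (a/d)² = 1.0549² = 1.112814.
Q̄ = (S₀/π) × 1.112814 × [bracket] = (1361/π) × 1.112814 × 0.462507 = 222.97 W/m².
Daily total = Q̄ × 24.00 h × 3600 s/h = 222.97 × 24.00 × 3600 / 10⁶ = 19.26 MJ/m².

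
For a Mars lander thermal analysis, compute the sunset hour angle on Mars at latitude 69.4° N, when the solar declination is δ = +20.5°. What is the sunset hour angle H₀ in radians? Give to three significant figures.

cos H₀ = −tan φ · tan δ = −tan(+69.4°) × tan(+20.500°) = -0.9947, so H₀ = 3.0386 rad = 174.10°.

H₀ = 3.04 rad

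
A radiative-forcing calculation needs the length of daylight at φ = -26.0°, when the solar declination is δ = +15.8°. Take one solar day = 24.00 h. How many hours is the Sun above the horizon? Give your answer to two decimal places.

10.94 h

cos H₀ = −tan φ · tan δ = −tan(-26.0°) × tan(+15.800°) = 0.1380, so H₀ = 1.4323 rad = 82.07°.
Daylight = 2H₀/(2π) × 24.00 h = (1.4323/π) × 24.00 = 10.94 h.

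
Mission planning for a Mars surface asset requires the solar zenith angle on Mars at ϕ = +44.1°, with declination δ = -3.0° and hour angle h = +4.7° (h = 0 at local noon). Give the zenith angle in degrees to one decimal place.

θ_z = 47.3°

cos θ_z = sin ϕ sin δ + cos ϕ cos δ cos h = -0.036421 + 0.714731 = 0.678310.
θ_z = arccos(0.678310) = 47.3°.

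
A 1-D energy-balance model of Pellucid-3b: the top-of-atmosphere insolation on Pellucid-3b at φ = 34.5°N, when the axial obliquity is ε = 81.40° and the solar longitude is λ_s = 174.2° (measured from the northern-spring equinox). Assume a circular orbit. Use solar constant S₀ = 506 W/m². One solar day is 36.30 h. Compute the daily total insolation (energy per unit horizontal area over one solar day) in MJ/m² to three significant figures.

19.2 MJ/m²

Solar declination: sin δ = sin ε · sin λ_s = sin 81.40° × sin 174.2° = 0.09992, so δ = +5.735°.
cos H₀ = −tan(+34.5°) tan(+5.735°) = -0.0690, H₀ = 1.6399 rad.
Bracket: H₀ sin φ sin δ + cos φ cos δ sin H₀ = 1.6399×0.56641×0.09992 + 0.82413×0.99500×0.99762 = 0.092811 + 0.818058 = 0.910869.
Q̄ = (S₀/π) × [bracket] = (506/π) × 0.910869 = 146.71 W/m².
Daily total = Q̄ × 36.30 h × 3600 s/h = 146.71 × 36.30 × 3600 / 10⁶ = 19.17 MJ/m².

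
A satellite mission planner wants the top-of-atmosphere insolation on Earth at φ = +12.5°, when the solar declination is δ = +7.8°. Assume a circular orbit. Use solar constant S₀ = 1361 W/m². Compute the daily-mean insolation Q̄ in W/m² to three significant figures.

Q̄ ≈ 439 W/m²

cos H₀ = −tan(+12.5°) tan(+7.800°) = -0.0304, H₀ = 1.6012 rad.
Bracket: H₀ sin φ sin δ + cos φ cos δ sin H₀ = 1.6012×0.21644×0.13572 + 0.97630×0.99075×0.99954 = 0.047036 + 0.966824 = 1.013860.
Q̄ = (S₀/π) × [bracket] = (1361/π) × 1.013860 = 439.2 W/m².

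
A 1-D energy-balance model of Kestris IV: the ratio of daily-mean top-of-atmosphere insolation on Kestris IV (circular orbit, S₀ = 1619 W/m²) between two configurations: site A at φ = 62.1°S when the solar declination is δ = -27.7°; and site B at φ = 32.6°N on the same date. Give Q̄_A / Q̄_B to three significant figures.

Q̄_A / Q̄_B ≈ 3.27

— Configuration A (φ=-62.1°):
cos H₀ = −tan(-62.1°) tan(-27.700°) = -0.9916, H₀ = 3.0117 rad.
Bracket: H₀ sin φ sin δ + cos φ cos δ sin H₀ = 3.0117×-0.88377×-0.46484 + 0.46793×0.88539×0.12954 = 1.237241 + 0.053668 = 1.290909.
Q̄ = (S₀/π) × [bracket] = (1619/π) × 1.290909 = 665.26 W/m².
— Configuration B (φ=+32.6°):
cos H₀ = −tan(+32.6°) tan(-27.700°) = 0.3358, H₀ = 1.2284 rad.
Bracket: H₀ sin φ sin δ + cos φ cos δ sin H₀ = 1.2284×0.53877×-0.46484 + 0.84245×0.88539×0.94195 = -0.307643 + 0.702597 = 0.394954.
Q̄ = (S₀/π) × [bracket] = (1619/π) × 0.394954 = 203.54 W/m².
Ratio Q̄_A / Q̄_B = 665.26 / 203.54 = 3.268.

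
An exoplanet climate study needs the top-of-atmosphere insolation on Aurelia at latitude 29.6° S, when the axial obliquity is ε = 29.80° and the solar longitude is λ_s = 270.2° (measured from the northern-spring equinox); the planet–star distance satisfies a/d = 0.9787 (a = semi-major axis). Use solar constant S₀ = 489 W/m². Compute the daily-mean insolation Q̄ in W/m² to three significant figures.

Q̄ ≈ 176 W/m²

Solar declination: sin δ = sin ε · sin λ_s = sin 29.80° × sin 270.2° = -0.49697, so δ = -29.800°.
cos H₀ = −tan(-29.6°) tan(-29.800°) = -0.3253, H₀ = 1.9022 rad.
Bracket: H₀ sin φ sin δ + cos φ cos δ sin H₀ = 1.9022×-0.49394×-0.49697 + 0.86949×0.86777×0.94560 = 0.466939 + 0.713472 = 1.180411.
Inverse-square distance factor (a/d)² = 0.9787² = 0.957854.
Q̄ = (S₀/π) × 0.957854 × [bracket] = (489/π) × 0.957854 × 1.180411 = 176.0 W/m².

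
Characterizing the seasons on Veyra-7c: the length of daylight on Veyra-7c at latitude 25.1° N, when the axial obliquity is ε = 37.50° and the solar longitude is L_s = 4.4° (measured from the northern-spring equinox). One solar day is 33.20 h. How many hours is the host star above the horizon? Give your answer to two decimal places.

16.83 h

Solar declination: sin δ = sin ε · sin L_s = sin 37.50° × sin 4.4° = 0.04670, so δ = +2.677°.
cos h₀ = −tan ϕ · tan δ = −tan(+25.1°) × tan(+2.677°) = -0.0219, so h₀ = 1.5927 rad = 91.25°.
Daylight = 2h₀/(2π) × 33.20 h = (1.5927/π) × 33.20 = 16.83 h.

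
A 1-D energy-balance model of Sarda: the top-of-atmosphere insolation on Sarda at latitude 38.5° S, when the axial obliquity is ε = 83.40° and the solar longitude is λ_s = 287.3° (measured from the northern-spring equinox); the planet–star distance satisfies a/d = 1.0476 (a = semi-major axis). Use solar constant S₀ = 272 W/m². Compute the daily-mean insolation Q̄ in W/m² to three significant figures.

Q̄ ≈ 176 W/m²

Solar declination: sin δ = sin ε · sin λ_s = sin 83.40° × sin 287.3° = -0.94843, so δ = -71.520°.
cos H₀ = −tan(-38.5°) tan(-71.520°) = -2.3800 ≤ −1 ⇒ polar day, H₀ = π.
Bracket: H₀ sin φ sin δ + cos φ cos δ sin H₀ = 3.1416×-0.62251×-0.94843 + 0.78261×0.31698×0.00000 = 1.854823 + 0.000000 = 1.854823.
Inverse-square distance factor (a/d)² = 1.0476² = 1.097466.
Q̄ = (S₀/π) × 1.097466 × [bracket] = (272/π) × 1.097466 × 1.854823 = 176.2 W/m².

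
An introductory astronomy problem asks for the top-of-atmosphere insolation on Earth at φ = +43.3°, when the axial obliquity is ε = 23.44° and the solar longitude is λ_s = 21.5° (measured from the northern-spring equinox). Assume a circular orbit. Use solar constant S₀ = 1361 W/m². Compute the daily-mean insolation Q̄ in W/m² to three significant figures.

Q̄ ≈ 383 W/m²

Solar declination: sin δ = sin ε · sin λ_s = sin 23.44° × sin 21.5° = 0.14579, so δ = +8.383°.
cos H₀ = −tan(+43.3°) tan(+8.383°) = -0.1389, H₀ = 1.7101 rad.
Bracket: H₀ sin φ sin δ + cos φ cos δ sin H₀ = 1.7101×0.68582×0.14579 + 0.72777×0.98932×0.99031 = 0.170986 + 0.713021 = 0.884007.
Q̄ = (S₀/π) × [bracket] = (1361/π) × 0.884007 = 383.0 W/m².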